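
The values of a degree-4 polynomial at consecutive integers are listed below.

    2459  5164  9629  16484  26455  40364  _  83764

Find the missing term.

Using the first 6 terms:
First differences: 2705, 4465, 6855, 9971, 13909
Second differences: 1760, 2390, 3116, 3938
Third differences: 630, 726, 822
Fourth differences: 96, 96
Constant fourth difference = 96.
Extend forward: 822 + 96 = 918;  3938 + 918 = 4856;  13909 + 4856 = 18765;  40364 + 18765 = 59129

59129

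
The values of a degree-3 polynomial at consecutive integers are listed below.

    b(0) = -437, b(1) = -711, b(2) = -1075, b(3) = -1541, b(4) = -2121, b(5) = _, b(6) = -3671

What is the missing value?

-2827

Using the first 5 terms:
D1: -274  -364  -466  -580
D2: -90  -102  -114
D3: -12  -12
Constant third difference = -12.
Extend forward: -114 − 12 = -126;  -580 − 126 = -706;  -2121 − 706 = -2827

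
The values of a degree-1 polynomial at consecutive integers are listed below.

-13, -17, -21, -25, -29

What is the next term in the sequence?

-4  -4  -4  -4
First differences constant at -4.
-29 − 4 = -33

-33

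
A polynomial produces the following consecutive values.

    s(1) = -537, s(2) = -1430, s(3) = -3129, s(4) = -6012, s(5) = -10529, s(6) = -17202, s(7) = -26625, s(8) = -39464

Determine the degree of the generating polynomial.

D1: -893, -1699, -2883, -4517, -6673, -9423, -12839
D2: -806, -1184, -1634, -2156, -2750, -3416
D3: -378, -450, -522, -594, -666
D4: -72, -72, -72, -72
The fourth differences are constant, so the polynomial has degree 4.

4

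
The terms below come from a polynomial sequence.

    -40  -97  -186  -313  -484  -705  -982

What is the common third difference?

D1: -57, -89, -127, -171, -221, -277
D2: -32, -38, -44, -50, -56
D3: -6, -6, -6, -6

-6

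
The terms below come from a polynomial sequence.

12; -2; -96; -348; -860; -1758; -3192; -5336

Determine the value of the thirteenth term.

-34476

-14, -94, -252, -512, -898, -1434, -2144
-80, -158, -260, -386, -536, -710
-78, -102, -126, -150, -174
-24, -24, -24, -24
Constant fourth difference = -24, so extend:
-174 − 24 = -198;  -710 − 198 = -908;  -2144 − 908 = -3052;  -5336 − 3052 = -8388
-198 − 24 = -222;  -908 − 222 = -1130;  -3052 − 1130 = -4182;  -8388 − 4182 = -12570
-222 − 24 = -246;  -1130 − 246 = -1376;  -4182 − 1376 = -5558;  -12570 − 5558 = -18128
-246 − 24 = -270;  -1376 − 270 = -1646;  -5558 − 1646 = -7204;  -18128 − 7204 = -25332
-270 − 24 = -294;  -1646 − 294 = -1940;  -7204 − 1940 = -9144;  -25332 − 9144 = -34476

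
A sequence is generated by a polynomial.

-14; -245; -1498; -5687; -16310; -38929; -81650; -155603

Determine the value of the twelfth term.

-231 , -1253 , -4189 , -10623 , -22619 , -42721 , -73953
-1022 , -2936 , -6434 , -11996 , -20102 , -31232
-1914 , -3498 , -5562 , -8106 , -11130
-1584 , -2064 , -2544 , -3024
-480 , -480 , -480
The fifth differences are constant (-480).
-3024 − 480 = -3504;  -11130 − 3504 = -14634;  -31232 − 14634 = -45866;  -73953 − 45866 = -119819;  -155603 − 119819 = -275422
-3504 − 480 = -3984;  -14634 − 3984 = -18618;  -45866 − 18618 = -64484;  -119819 − 64484 = -184303;  -275422 − 184303 = -459725
-3984 − 480 = -4464;  -18618 − 4464 = -23082;  -64484 − 23082 = -87566;  -184303 − 87566 = -271869;  -459725 − 271869 = -731594
-4464 − 480 = -4944;  -23082 − 4944 = -28026;  -87566 − 28026 = -115592;  -271869 − 115592 = -387461;  -731594 − 387461 = -1119055

-1119055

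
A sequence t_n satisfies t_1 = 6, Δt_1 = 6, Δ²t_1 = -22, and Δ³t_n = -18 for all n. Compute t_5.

-174

Build the table forward from the leading diagonal:
Third differences: -18  -18  -18  -18  -18
Second differences: -22  -40  -58  -76  -94
First differences: 6  -16  -56  -114  -190
t: 6  12  -4  -60  -174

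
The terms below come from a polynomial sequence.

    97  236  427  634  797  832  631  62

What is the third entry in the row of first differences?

First differences: 139, 191, 207, 163, 35, -201, -569
Second differences: 52, 16, -44, -128, -236, -368
Third differences: -36, -60, -84, -108, -132
Fourth differences: -24, -24, -24, -24

207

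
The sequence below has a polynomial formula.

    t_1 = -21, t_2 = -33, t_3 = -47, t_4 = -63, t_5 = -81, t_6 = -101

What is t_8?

-147

D1: -12, -14, -16, -18, -20
D2: -2, -2, -2, -2
Constant second difference = -2, so extend:
-20 − 2 = -22;  -101 − 22 = -123
-22 − 2 = -24;  -123 − 24 = -147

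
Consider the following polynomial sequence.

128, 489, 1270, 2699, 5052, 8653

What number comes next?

D1: 361  781  1429  2353  3601
D2: 420  648  924  1248
D3: 228  276  324
D4: 48  48
Fourth differences constant at 48.
324 + 48 = 372;  1248 + 372 = 1620;  3601 + 1620 = 5221;  8653 + 5221 = 13874

13874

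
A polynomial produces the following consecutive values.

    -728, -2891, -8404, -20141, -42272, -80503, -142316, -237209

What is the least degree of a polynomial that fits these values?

D1: -2163, -5513, -11737, -22131, -38231, -61813, -94893
D2: -3350, -6224, -10394, -16100, -23582, -33080
D3: -2874, -4170, -5706, -7482, -9498
D4: -1296, -1536, -1776, -2016
D5: -240, -240, -240
The fifth differences are constant, so the polynomial has degree 5.

5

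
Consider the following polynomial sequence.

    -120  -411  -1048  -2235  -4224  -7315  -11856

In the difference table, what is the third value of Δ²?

-802

Δ: -291, -637, -1187, -1989, -3091, -4541
Δ²: -346, -550, -802, -1102, -1450
Δ³: -204, -252, -300, -348
Δ⁴: -48, -48, -48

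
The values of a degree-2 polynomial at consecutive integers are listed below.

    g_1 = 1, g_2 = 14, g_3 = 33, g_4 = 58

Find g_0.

-6

Δ: 13, 19, 25
Δ²: 6, 6
The second differences are constant at 6.
Work back: 13 − 6 = 7;  1 − 7 = -6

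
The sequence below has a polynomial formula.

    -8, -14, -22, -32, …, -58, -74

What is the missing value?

-44

Using the first 4 terms:
D1: -6  -8  -10
D2: -2  -2
Constant second difference = -2.
Extend forward: -10 − 2 = -12;  -32 − 12 = -44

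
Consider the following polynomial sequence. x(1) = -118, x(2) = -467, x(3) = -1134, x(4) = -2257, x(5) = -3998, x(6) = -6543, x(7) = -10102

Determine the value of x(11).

-39518

-349  -667  -1123  -1741  -2545  -3559
-318  -456  -618  -804  -1014
-138  -162  -186  -210
-24  -24  -24
Constant fourth difference = -24, so extend:
-210 − 24 = -234;  -1014 − 234 = -1248;  -3559 − 1248 = -4807;  -10102 − 4807 = -14909
-234 − 24 = -258;  -1248 − 258 = -1506;  -4807 − 1506 = -6313;  -14909 − 6313 = -21222
-258 − 24 = -282;  -1506 − 282 = -1788;  -6313 − 1788 = -8101;  -21222 − 8101 = -29323
-282 − 24 = -306;  -1788 − 306 = -2094;  -8101 − 2094 = -10195;  -29323 − 10195 = -39518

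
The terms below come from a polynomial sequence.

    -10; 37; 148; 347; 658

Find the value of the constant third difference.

First differences: 47, 111, 199, 311
Second differences: 64, 88, 112
Third differences: 24, 24

24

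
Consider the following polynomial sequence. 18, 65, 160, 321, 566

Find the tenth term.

D1: 47 , 95 , 161 , 245
D2: 48 , 66 , 84
D3: 18 , 18
Constant third difference = 18, so extend:
84 + 18 = 102;  245 + 102 = 347;  566 + 347 = 913
102 + 18 = 120;  347 + 120 = 467;  913 + 467 = 1380
120 + 18 = 138;  467 + 138 = 605;  1380 + 605 = 1985
138 + 18 = 156;  605 + 156 = 761;  1985 + 761 = 2746
156 + 18 = 174;  761 + 174 = 935;  2746 + 935 = 3681

3681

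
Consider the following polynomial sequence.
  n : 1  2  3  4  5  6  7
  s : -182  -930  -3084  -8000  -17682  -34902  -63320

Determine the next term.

D1: -748  -2154  -4916  -9682  -17220  -28418
D2: -1406  -2762  -4766  -7538  -11198
D3: -1356  -2004  -2772  -3660
D4: -648  -768  -888
D5: -120  -120
Constant fifth difference = -120, so extend:
-888 − 120 = -1008;  -3660 − 1008 = -4668;  -11198 − 4668 = -15866;  -28418 − 15866 = -44284;  -63320 − 44284 = -107604

-107604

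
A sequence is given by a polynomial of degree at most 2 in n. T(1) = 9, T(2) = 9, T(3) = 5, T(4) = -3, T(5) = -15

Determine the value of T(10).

-135

Δ: 0, -4, -8, -12
Δ²: -4, -4, -4
Constant second difference = -4, so extend:
-12 − 4 = -16;  -15 − 16 = -31
-16 − 4 = -20;  -31 − 20 = -51
-20 − 4 = -24;  -51 − 24 = -75
-24 − 4 = -28;  -75 − 28 = -103
-28 − 4 = -32;  -103 − 32 = -135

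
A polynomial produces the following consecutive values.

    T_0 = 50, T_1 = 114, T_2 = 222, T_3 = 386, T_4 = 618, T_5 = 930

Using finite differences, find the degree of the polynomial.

3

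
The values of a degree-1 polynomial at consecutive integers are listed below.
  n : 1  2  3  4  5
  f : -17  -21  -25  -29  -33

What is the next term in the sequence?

First differences: -4  -4  -4  -4
First differences constant at -4.
-33 − 4 = -37

-37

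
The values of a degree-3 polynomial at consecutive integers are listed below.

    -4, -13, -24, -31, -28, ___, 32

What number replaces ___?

-9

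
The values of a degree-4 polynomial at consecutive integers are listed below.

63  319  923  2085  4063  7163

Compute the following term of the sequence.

256, 604, 1162, 1978, 3100
348, 558, 816, 1122
210, 258, 306
48, 48
The fourth differences are constant (48).
306 + 48 = 354;  1122 + 354 = 1476;  3100 + 1476 = 4576;  7163 + 4576 = 11739

11739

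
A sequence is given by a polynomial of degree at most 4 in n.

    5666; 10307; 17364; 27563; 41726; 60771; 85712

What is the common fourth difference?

96

Δ: 4641, 7057, 10199, 14163, 19045, 24941
Δ²: 2416, 3142, 3964, 4882, 5896
Δ³: 726, 822, 918, 1014
Δ⁴: 96, 96, 96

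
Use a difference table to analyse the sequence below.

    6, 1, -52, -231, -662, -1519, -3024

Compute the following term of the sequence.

D1: -5, -53, -179, -431, -857, -1505
D2: -48, -126, -252, -426, -648
D3: -78, -126, -174, -222
D4: -48, -48, -48
Constant fourth difference = -48, so extend:
-222 − 48 = -270;  -648 − 270 = -918;  -1505 − 918 = -2423;  -3024 − 2423 = -5447

-5447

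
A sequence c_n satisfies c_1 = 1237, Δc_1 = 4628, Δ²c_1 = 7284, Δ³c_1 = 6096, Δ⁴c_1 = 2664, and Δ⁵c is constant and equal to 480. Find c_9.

Build the table forward from the leading diagonal:
Δ⁵: 480  480  480  480  480  480  480  480  480
Δ⁴: 2664  3144  3624  4104  4584  5064  5544  6024  6504
Δ³: 6096  8760  11904  15528  19632  24216  29280  34824  40848
Δ²: 7284  13380  22140  34044  49572  69204  93420  122700  157524
Δ: 4628  11912  25292  47432  81476  131048  200252  293672  416372
c: 1237  5865  17777  43069  90501  171977  303025  503277  796949

796949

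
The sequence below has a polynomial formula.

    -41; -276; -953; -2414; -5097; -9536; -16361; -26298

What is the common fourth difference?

Δ: -235, -677, -1461, -2683, -4439, -6825, -9937
Δ²: -442, -784, -1222, -1756, -2386, -3112
Δ³: -342, -438, -534, -630, -726
Δ⁴: -96, -96, -96, -96

-96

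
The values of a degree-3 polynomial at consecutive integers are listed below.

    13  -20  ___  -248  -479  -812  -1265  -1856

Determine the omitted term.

-101

Using the last 5 terms:
Δ: -231  -333  -453  -591
Δ²: -102  -120  -138
Δ³: -18  -18
Constant third difference = -18.
Extend backward: -102 + 18 = -84;  -231 + 84 = -147;  -248 + 147 = -101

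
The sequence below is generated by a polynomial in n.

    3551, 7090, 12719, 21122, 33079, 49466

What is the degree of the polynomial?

Δ: 3539, 5629, 8403, 11957, 16387
Δ²: 2090, 2774, 3554, 4430
Δ³: 684, 780, 876
Δ⁴: 96, 96
The fourth differences are constant, so the polynomial has degree 4.

4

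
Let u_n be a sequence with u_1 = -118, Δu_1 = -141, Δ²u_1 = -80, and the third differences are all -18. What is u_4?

-799

Build the table forward from the leading diagonal:
D3: -18  -18  -18  -18
D2: -80  -98  -116  -134
D1: -141  -221  -319  -435
u: -118  -259  -480  -799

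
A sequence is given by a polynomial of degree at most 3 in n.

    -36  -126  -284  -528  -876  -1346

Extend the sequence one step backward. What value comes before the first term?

-90  -158  -244  -348  -470
-68  -86  -104  -122
-18  -18  -18
The third differences are constant at -18.
Work back: -68 + 18 = -50;  -90 + 50 = -40;  -36 + 40 = 4

4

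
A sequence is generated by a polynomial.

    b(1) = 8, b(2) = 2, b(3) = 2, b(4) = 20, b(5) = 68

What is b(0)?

Δ: -6  0  18  48
Δ²: 6  18  30
Δ³: 12  12
The third differences are constant at 12.
Work back: 6 − 12 = -6;  -6 + 6 = 0;  8 + 0 = 8

8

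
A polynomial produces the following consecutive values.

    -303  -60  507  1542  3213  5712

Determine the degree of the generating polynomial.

4

D1: 243, 567, 1035, 1671, 2499
D2: 324, 468, 636, 828
D3: 144, 168, 192
D4: 24, 24
The fourth differences are constant, so the polynomial has degree 4.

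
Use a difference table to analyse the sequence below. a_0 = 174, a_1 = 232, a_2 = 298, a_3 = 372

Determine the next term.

First differences: 58  66  74
Second differences: 8  8
The second differences are constant (8).
74 + 8 = 82;  372 + 82 = 454

454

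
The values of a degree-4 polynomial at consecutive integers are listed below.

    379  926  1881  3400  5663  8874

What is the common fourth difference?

Δ: 547, 955, 1519, 2263, 3211
Δ²: 408, 564, 744, 948
Δ³: 156, 180, 204
Δ⁴: 24, 24

24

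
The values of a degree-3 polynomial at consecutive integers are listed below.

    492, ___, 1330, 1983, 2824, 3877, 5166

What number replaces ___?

Using the last 5 terms:
D1: 653  841  1053  1289
D2: 188  212  236
D3: 24  24
Constant third difference = 24.
Extend backward: 188 − 24 = 164;  653 − 164 = 489;  1330 − 489 = 841

841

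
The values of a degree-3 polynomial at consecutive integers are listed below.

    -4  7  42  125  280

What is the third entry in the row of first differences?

Δ: 11, 35, 83, 155
Δ²: 24, 48, 72
Δ³: 24, 24

83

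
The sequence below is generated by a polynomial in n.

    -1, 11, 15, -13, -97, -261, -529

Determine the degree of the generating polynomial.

3

12, 4, -28, -84, -164, -268
-8, -32, -56, -80, -104
-24, -24, -24, -24
The third differences are constant, so the polynomial has degree 3.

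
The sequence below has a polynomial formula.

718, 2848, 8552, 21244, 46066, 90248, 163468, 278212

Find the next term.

2130, 5704, 12692, 24822, 44182, 73220, 114744
3574, 6988, 12130, 19360, 29038, 41524
3414, 5142, 7230, 9678, 12486
1728, 2088, 2448, 2808
360, 360, 360
Fifth differences constant at 360.
2808 + 360 = 3168;  12486 + 3168 = 15654;  41524 + 15654 = 57178;  114744 + 57178 = 171922;  278212 + 171922 = 450134

450134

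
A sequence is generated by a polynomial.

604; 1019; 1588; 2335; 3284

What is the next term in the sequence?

4459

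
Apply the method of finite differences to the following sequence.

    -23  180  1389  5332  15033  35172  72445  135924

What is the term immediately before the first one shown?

-12

D1: 203, 1209, 3943, 9701, 20139, 37273, 63479
D2: 1006, 2734, 5758, 10438, 17134, 26206
D3: 1728, 3024, 4680, 6696, 9072
D4: 1296, 1656, 2016, 2376
D5: 360, 360, 360
The fifth differences are constant at 360.
Work back: 1296 − 360 = 936;  1728 − 936 = 792;  1006 − 792 = 214;  203 − 214 = -11;  -23 + 11 = -12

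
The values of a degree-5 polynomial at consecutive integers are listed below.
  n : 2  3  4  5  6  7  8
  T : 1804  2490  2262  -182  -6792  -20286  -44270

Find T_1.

Δ: 686  -228  -2444  -6610  -13494  -23984
Δ²: -914  -2216  -4166  -6884  -10490
Δ³: -1302  -1950  -2718  -3606
Δ⁴: -648  -768  -888
Δ⁵: -120  -120
The fifth differences are constant at -120.
Work back: -648 + 120 = -528;  -1302 + 528 = -774;  -914 + 774 = -140;  686 + 140 = 826;  1804 − 826 = 978

978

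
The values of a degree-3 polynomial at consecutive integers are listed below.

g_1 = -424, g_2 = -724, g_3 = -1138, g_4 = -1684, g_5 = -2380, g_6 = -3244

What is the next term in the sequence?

First differences: -300, -414, -546, -696, -864
Second differences: -114, -132, -150, -168
Third differences: -18, -18, -18
The third differences are constant (-18).
-168 − 18 = -186;  -864 − 186 = -1050;  -3244 − 1050 = -4294

-4294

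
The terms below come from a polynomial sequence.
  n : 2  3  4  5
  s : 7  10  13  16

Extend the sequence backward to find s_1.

D1: 3  3  3
The first differences are constant at 3.
Work back: 7 − 3 = 4

4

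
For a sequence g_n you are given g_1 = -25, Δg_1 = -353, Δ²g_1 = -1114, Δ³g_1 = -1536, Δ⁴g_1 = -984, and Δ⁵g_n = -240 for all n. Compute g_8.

-119130

Build the table forward from the leading diagonal:
Fifth differences: -240  -240  -240  -240  -240  -240  -240  -240
Fourth differences: -984  -1224  -1464  -1704  -1944  -2184  -2424  -2664
Third differences: -1536  -2520  -3744  -5208  -6912  -8856  -11040  -13464
Second differences: -1114  -2650  -5170  -8914  -14122  -21034  -29890  -40930
First differences: -353  -1467  -4117  -9287  -18201  -32323  -53357  -83247
g: -25  -378  -1845  -5962  -15249  -33450  -65773  -119130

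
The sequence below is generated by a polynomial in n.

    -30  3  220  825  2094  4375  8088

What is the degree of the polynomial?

4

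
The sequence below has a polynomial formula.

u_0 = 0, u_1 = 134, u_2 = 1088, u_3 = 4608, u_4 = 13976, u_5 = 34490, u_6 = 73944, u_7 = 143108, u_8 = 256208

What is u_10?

D1: 134, 954, 3520, 9368, 20514, 39454, 69164, 113100
D2: 820, 2566, 5848, 11146, 18940, 29710, 43936
D3: 1746, 3282, 5298, 7794, 10770, 14226
D4: 1536, 2016, 2496, 2976, 3456
D5: 480, 480, 480, 480
Constant fifth difference = 480, so extend:
3456 + 480 = 3936;  14226 + 3936 = 18162;  43936 + 18162 = 62098;  113100 + 62098 = 175198;  256208 + 175198 = 431406
3936 + 480 = 4416;  18162 + 4416 = 22578;  62098 + 22578 = 84676;  175198 + 84676 = 259874;  431406 + 259874 = 691280

691280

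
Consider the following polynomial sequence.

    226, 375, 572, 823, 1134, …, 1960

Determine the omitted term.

Using the first 5 terms:
D1: 149  197  251  311
D2: 48  54  60
D3: 6  6
Constant third difference = 6.
Extend forward: 60 + 6 = 66;  311 + 66 = 377;  1134 + 377 = 1511

1511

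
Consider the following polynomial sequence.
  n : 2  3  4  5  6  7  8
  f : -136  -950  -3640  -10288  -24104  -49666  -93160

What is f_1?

First differences: -814  -2690  -6648  -13816  -25562  -43494
Second differences: -1876  -3958  -7168  -11746  -17932
Third differences: -2082  -3210  -4578  -6186
Fourth differences: -1128  -1368  -1608
Fifth differences: -240  -240
The fifth differences are constant at -240.
Work back: -1128 + 240 = -888;  -2082 + 888 = -1194;  -1876 + 1194 = -682;  -814 + 682 = -132;  -136 + 132 = -4

-4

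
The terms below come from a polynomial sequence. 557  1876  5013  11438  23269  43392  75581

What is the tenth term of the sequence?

298124

Δ: 1319 , 3137 , 6425 , 11831 , 20123 , 32189
Δ²: 1818 , 3288 , 5406 , 8292 , 12066
Δ³: 1470 , 2118 , 2886 , 3774
Δ⁴: 648 , 768 , 888
Δ⁵: 120 , 120
The fifth differences are constant (120).
888 + 120 = 1008;  3774 + 1008 = 4782;  12066 + 4782 = 16848;  32189 + 16848 = 49037;  75581 + 49037 = 124618
1008 + 120 = 1128;  4782 + 1128 = 5910;  16848 + 5910 = 22758;  49037 + 22758 = 71795;  124618 + 71795 = 196413
1128 + 120 = 1248;  5910 + 1248 = 7158;  22758 + 7158 = 29916;  71795 + 29916 = 101711;  196413 + 101711 = 298124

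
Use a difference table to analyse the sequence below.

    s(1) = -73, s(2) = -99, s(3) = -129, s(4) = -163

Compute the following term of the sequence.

-201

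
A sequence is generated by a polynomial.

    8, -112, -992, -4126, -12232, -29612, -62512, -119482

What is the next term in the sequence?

D1: -120 , -880 , -3134 , -8106 , -17380 , -32900 , -56970
D2: -760 , -2254 , -4972 , -9274 , -15520 , -24070
D3: -1494 , -2718 , -4302 , -6246 , -8550
D4: -1224 , -1584 , -1944 , -2304
D5: -360 , -360 , -360
Constant fifth difference = -360, so extend:
-2304 − 360 = -2664;  -8550 − 2664 = -11214;  -24070 − 11214 = -35284;  -56970 − 35284 = -92254;  -119482 − 92254 = -211736

-211736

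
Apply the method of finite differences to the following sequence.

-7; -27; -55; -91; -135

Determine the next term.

-20, -28, -36, -44
-8, -8, -8
Second differences constant at -8.
-44 − 8 = -52;  -135 − 52 = -187

-187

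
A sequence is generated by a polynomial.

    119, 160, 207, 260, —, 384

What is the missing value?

Using the first 4 terms:
41, 47, 53
6, 6
Constant second difference = 6.
Extend forward: 53 + 6 = 59;  260 + 59 = 319

319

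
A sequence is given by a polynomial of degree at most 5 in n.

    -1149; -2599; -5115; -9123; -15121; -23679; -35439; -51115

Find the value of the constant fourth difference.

-72

First differences: -1450, -2516, -4008, -5998, -8558, -11760, -15676
Second differences: -1066, -1492, -1990, -2560, -3202, -3916
Third differences: -426, -498, -570, -642, -714
Fourth differences: -72, -72, -72, -72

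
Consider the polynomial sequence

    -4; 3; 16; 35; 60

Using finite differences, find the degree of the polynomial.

2

7, 13, 19, 25
6, 6, 6
The second differences are constant, so the polynomial has degree 2.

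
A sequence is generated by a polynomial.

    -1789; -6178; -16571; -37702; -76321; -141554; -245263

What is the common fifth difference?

First differences: -4389, -10393, -21131, -38619, -65233, -103709
Second differences: -6004, -10738, -17488, -26614, -38476
Third differences: -4734, -6750, -9126, -11862
Fourth differences: -2016, -2376, -2736
Fifth differences: -360, -360

-360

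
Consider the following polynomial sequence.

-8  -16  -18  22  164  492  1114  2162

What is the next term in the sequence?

3792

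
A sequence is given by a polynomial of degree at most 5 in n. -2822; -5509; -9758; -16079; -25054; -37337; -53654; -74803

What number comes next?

-101654

Δ: -2687, -4249, -6321, -8975, -12283, -16317, -21149
Δ²: -1562, -2072, -2654, -3308, -4034, -4832
Δ³: -510, -582, -654, -726, -798
Δ⁴: -72, -72, -72, -72
Fourth differences constant at -72.
-798 − 72 = -870;  -4832 − 870 = -5702;  -21149 − 5702 = -26851;  -74803 − 26851 = -101654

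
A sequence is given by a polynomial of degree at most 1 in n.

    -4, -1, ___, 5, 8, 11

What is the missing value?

Using the last 3 terms:
First differences: 3  3
Constant first difference = 3.
Extend backward: 5 − 3 = 2

2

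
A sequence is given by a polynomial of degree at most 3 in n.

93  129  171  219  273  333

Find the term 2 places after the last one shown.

471

Δ: 36 , 42 , 48 , 54 , 60
Δ²: 6 , 6 , 6 , 6
Constant second difference = 6, so extend:
60 + 6 = 66;  333 + 66 = 399
66 + 6 = 72;  399 + 72 = 471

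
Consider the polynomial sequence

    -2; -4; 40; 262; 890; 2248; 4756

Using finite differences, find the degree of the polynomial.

Δ: -2, 44, 222, 628, 1358, 2508
Δ²: 46, 178, 406, 730, 1150
Δ³: 132, 228, 324, 420
Δ⁴: 96, 96, 96
The fourth differences are constant, so the polynomial has degree 4.

4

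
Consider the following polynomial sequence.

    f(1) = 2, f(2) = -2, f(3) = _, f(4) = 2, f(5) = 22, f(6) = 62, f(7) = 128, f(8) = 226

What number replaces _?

-4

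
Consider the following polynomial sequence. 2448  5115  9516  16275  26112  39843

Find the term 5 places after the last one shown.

First differences: 2667, 4401, 6759, 9837, 13731
Second differences: 1734, 2358, 3078, 3894
Third differences: 624, 720, 816
Fourth differences: 96, 96
The fourth differences are constant (96).
816 + 96 = 912;  3894 + 912 = 4806;  13731 + 4806 = 18537;  39843 + 18537 = 58380
912 + 96 = 1008;  4806 + 1008 = 5814;  18537 + 5814 = 24351;  58380 + 24351 = 82731
1008 + 96 = 1104;  5814 + 1104 = 6918;  24351 + 6918 = 31269;  82731 + 31269 = 114000
1104 + 96 = 1200;  6918 + 1200 = 8118;  31269 + 8118 = 39387;  114000 + 39387 = 153387
1200 + 96 = 1296;  8118 + 1296 = 9414;  39387 + 9414 = 48801;  153387 + 48801 = 202188

202188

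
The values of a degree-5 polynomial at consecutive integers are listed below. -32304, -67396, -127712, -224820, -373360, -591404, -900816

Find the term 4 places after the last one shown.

-3642304

-35092 , -60316 , -97108 , -148540 , -218044 , -309412
-25224 , -36792 , -51432 , -69504 , -91368
-11568 , -14640 , -18072 , -21864
-3072 , -3432 , -3792
-360 , -360
Constant fifth difference = -360, so extend:
-3792 − 360 = -4152;  -21864 − 4152 = -26016;  -91368 − 26016 = -117384;  -309412 − 117384 = -426796;  -900816 − 426796 = -1327612
-4152 − 360 = -4512;  -26016 − 4512 = -30528;  -117384 − 30528 = -147912;  -426796 − 147912 = -574708;  -1327612 − 574708 = -1902320
-4512 − 360 = -4872;  -30528 − 4872 = -35400;  -147912 − 35400 = -183312;  -574708 − 183312 = -758020;  -1902320 − 758020 = -2660340
-4872 − 360 = -5232;  -35400 − 5232 = -40632;  -183312 − 40632 = -223944;  -758020 − 223944 = -981964;  -2660340 − 981964 = -3642304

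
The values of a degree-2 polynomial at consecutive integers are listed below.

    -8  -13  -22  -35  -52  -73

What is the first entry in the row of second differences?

First differences: -5, -9, -13, -17, -21
Second differences: -4, -4, -4, -4

-4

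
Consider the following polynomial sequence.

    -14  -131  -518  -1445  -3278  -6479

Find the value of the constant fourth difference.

-96

Δ: -117, -387, -927, -1833, -3201
Δ²: -270, -540, -906, -1368
Δ³: -270, -366, -462
Δ⁴: -96, -96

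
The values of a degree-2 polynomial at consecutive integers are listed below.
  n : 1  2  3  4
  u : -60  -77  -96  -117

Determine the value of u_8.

-221

-17, -19, -21
-2, -2
Second differences constant at -2.
-21 − 2 = -23;  -117 − 23 = -140
-23 − 2 = -25;  -140 − 25 = -165
-25 − 2 = -27;  -165 − 27 = -192
-27 − 2 = -29;  -192 − 29 = -221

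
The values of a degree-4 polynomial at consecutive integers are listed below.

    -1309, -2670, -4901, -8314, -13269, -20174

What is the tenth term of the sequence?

-77134

Δ: -1361 , -2231 , -3413 , -4955 , -6905
Δ²: -870 , -1182 , -1542 , -1950
Δ³: -312 , -360 , -408
Δ⁴: -48 , -48
Fourth differences constant at -48.
-408 − 48 = -456;  -1950 − 456 = -2406;  -6905 − 2406 = -9311;  -20174 − 9311 = -29485
-456 − 48 = -504;  -2406 − 504 = -2910;  -9311 − 2910 = -12221;  -29485 − 12221 = -41706
-504 − 48 = -552;  -2910 − 552 = -3462;  -12221 − 3462 = -15683;  -41706 − 15683 = -57389
-552 − 48 = -600;  -3462 − 600 = -4062;  -15683 − 4062 = -19745;  -57389 − 19745 = -77134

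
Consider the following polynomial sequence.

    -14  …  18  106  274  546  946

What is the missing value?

Using the last 5 terms:
D1: 88, 168, 272, 400
D2: 80, 104, 128
D3: 24, 24
Constant third difference = 24.
Extend backward: 80 − 24 = 56;  88 − 56 = 32;  18 − 32 = -14

-14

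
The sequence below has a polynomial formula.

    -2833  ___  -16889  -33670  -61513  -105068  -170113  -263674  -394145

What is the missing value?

Using the last 7 terms:
First differences: -16781, -27843, -43555, -65045, -93561, -130471
Second differences: -11062, -15712, -21490, -28516, -36910
Third differences: -4650, -5778, -7026, -8394
Fourth differences: -1128, -1248, -1368
Fifth differences: -120, -120
Constant fifth difference = -120.
Extend backward: -1128 + 120 = -1008;  -4650 + 1008 = -3642;  -11062 + 3642 = -7420;  -16781 + 7420 = -9361;  -16889 + 9361 = -7528

-7528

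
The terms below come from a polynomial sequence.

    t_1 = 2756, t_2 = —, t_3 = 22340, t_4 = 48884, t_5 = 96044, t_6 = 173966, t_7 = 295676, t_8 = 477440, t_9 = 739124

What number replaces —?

8786

Using the last 7 terms:
D1: 26544, 47160, 77922, 121710, 181764, 261684
D2: 20616, 30762, 43788, 60054, 79920
D3: 10146, 13026, 16266, 19866
D4: 2880, 3240, 3600
D5: 360, 360
Constant fifth difference = 360.
Extend backward: 2880 − 360 = 2520;  10146 − 2520 = 7626;  20616 − 7626 = 12990;  26544 − 12990 = 13554;  22340 − 13554 = 8786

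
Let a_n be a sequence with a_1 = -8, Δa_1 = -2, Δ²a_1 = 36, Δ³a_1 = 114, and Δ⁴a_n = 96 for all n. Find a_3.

Build the table forward from the leading diagonal:
Fourth differences: 96, 96, 96
Third differences: 114, 210, 306
Second differences: 36, 150, 360
First differences: -2, 34, 184
a: -8, -10, 24

24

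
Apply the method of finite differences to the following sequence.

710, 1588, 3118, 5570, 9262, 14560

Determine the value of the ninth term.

First differences: 878  1530  2452  3692  5298
Second differences: 652  922  1240  1606
Third differences: 270  318  366
Fourth differences: 48  48
Constant fourth difference = 48, so extend:
366 + 48 = 414;  1606 + 414 = 2020;  5298 + 2020 = 7318;  14560 + 7318 = 21878
414 + 48 = 462;  2020 + 462 = 2482;  7318 + 2482 = 9800;  21878 + 9800 = 31678
462 + 48 = 510;  2482 + 510 = 2992;  9800 + 2992 = 12792;  31678 + 12792 = 44470

44470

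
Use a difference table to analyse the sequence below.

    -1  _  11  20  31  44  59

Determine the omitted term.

Using the last 5 terms:
9, 11, 13, 15
2, 2, 2
Constant second difference = 2.
Extend backward: 9 − 2 = 7;  11 − 7 = 4

4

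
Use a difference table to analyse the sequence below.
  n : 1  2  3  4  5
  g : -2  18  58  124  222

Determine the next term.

Δ: 20, 40, 66, 98
Δ²: 20, 26, 32
Δ³: 6, 6
Constant third difference = 6, so extend:
32 + 6 = 38;  98 + 38 = 136;  222 + 136 = 358

358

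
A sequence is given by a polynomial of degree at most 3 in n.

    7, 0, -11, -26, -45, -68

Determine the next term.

-7  -11  -15  -19  -23
-4  -4  -4  -4
Second differences constant at -4.
-23 − 4 = -27;  -68 − 27 = -95

-95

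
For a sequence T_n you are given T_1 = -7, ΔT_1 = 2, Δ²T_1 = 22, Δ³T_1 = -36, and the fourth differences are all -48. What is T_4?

Build the table forward from the leading diagonal:
D4: -48  -48  -48  -48
D3: -36  -84  -132  -180
D2: 22  -14  -98  -230
D1: 2  24  10  -88
T: -7  -5  19  29

29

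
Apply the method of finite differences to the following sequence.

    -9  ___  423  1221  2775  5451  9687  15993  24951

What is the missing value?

87

Using the last 7 terms:
798, 1554, 2676, 4236, 6306, 8958
756, 1122, 1560, 2070, 2652
366, 438, 510, 582
72, 72, 72
Constant fourth difference = 72.
Extend backward: 366 − 72 = 294;  756 − 294 = 462;  798 − 462 = 336;  423 − 336 = 87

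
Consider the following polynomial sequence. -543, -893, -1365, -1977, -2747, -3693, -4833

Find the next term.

-6185

First differences: -350, -472, -612, -770, -946, -1140
Second differences: -122, -140, -158, -176, -194
Third differences: -18, -18, -18, -18
Constant third difference = -18, so extend:
-194 − 18 = -212;  -1140 − 212 = -1352;  -4833 − 1352 = -6185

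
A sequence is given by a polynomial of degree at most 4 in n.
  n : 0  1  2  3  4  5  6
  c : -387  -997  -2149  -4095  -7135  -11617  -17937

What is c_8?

First differences: -610  -1152  -1946  -3040  -4482  -6320
Second differences: -542  -794  -1094  -1442  -1838
Third differences: -252  -300  -348  -396
Fourth differences: -48  -48  -48
Constant fourth difference = -48, so extend:
-396 − 48 = -444;  -1838 − 444 = -2282;  -6320 − 2282 = -8602;  -17937 − 8602 = -26539
-444 − 48 = -492;  -2282 − 492 = -2774;  -8602 − 2774 = -11376;  -26539 − 11376 = -37915

-37915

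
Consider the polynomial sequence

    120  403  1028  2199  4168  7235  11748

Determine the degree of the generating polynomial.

D1: 283, 625, 1171, 1969, 3067, 4513
D2: 342, 546, 798, 1098, 1446
D3: 204, 252, 300, 348
D4: 48, 48, 48
The fourth differences are constant, so the polynomial has degree 4.

4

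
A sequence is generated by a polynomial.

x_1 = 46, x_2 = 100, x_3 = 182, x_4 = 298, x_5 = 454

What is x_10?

Δ: 54 , 82 , 116 , 156
Δ²: 28 , 34 , 40
Δ³: 6 , 6
Third differences constant at 6.
40 + 6 = 46;  156 + 46 = 202;  454 + 202 = 656
46 + 6 = 52;  202 + 52 = 254;  656 + 254 = 910
52 + 6 = 58;  254 + 58 = 312;  910 + 312 = 1222
58 + 6 = 64;  312 + 64 = 376;  1222 + 376 = 1598
64 + 6 = 70;  376 + 70 = 446;  1598 + 446 = 2044

2044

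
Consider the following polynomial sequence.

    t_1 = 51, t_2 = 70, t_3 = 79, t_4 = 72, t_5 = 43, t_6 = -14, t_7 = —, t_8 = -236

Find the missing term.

-105

Using the first 6 terms:
Δ: 19, 9, -7, -29, -57
Δ²: -10, -16, -22, -28
Δ³: -6, -6, -6
Constant third difference = -6.
Extend forward: -28 − 6 = -34;  -57 − 34 = -91;  -14 − 91 = -105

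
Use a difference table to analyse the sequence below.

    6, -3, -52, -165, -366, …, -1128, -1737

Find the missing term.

Using the first 5 terms:
First differences: -9  -49  -113  -201
Second differences: -40  -64  -88
Third differences: -24  -24
Constant third difference = -24.
Extend forward: -88 − 24 = -112;  -201 − 112 = -313;  -366 − 313 = -679

-679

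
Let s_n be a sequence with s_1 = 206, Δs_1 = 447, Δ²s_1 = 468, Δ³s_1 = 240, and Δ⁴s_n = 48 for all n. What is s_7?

Build the table forward from the leading diagonal:
D4: 48, 48, 48, 48, 48, 48, 48
D3: 240, 288, 336, 384, 432, 480, 528
D2: 468, 708, 996, 1332, 1716, 2148, 2628
D1: 447, 915, 1623, 2619, 3951, 5667, 7815
s: 206, 653, 1568, 3191, 5810, 9761, 15428

15428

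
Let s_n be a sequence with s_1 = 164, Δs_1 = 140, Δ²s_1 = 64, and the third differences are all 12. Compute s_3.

508

Build the table forward from the leading diagonal:
D3: 12, 12, 12
D2: 64, 76, 88
D1: 140, 204, 280
s: 164, 304, 508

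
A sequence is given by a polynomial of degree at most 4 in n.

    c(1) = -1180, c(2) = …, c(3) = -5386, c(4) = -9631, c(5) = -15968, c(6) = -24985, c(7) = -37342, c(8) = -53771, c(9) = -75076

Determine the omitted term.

-2717

Using the last 7 terms:
D1: -4245  -6337  -9017  -12357  -16429  -21305
D2: -2092  -2680  -3340  -4072  -4876
D3: -588  -660  -732  -804
D4: -72  -72  -72
Constant fourth difference = -72.
Extend backward: -588 + 72 = -516;  -2092 + 516 = -1576;  -4245 + 1576 = -2669;  -5386 + 2669 = -2717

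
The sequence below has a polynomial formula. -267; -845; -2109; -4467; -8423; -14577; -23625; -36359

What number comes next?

-53667

D1: -578, -1264, -2358, -3956, -6154, -9048, -12734
D2: -686, -1094, -1598, -2198, -2894, -3686
D3: -408, -504, -600, -696, -792
D4: -96, -96, -96, -96
Constant fourth difference = -96, so extend:
-792 − 96 = -888;  -3686 − 888 = -4574;  -12734 − 4574 = -17308;  -36359 − 17308 = -53667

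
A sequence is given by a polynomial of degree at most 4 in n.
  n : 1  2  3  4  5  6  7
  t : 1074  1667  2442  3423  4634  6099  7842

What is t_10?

14979

First differences: 593, 775, 981, 1211, 1465, 1743
Second differences: 182, 206, 230, 254, 278
Third differences: 24, 24, 24, 24
Constant third difference = 24, so extend:
278 + 24 = 302;  1743 + 302 = 2045;  7842 + 2045 = 9887
302 + 24 = 326;  2045 + 326 = 2371;  9887 + 2371 = 12258
326 + 24 = 350;  2371 + 350 = 2721;  12258 + 2721 = 14979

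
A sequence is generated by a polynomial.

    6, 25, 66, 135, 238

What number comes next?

381

D1: 19  41  69  103
D2: 22  28  34
D3: 6  6
The third differences are constant (6).
34 + 6 = 40;  103 + 40 = 143;  238 + 143 = 381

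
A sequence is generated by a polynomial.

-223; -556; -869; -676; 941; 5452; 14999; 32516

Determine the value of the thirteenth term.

First differences: -333  -313  193  1617  4511  9547  17517
Second differences: 20  506  1424  2894  5036  7970
Third differences: 486  918  1470  2142  2934
Fourth differences: 432  552  672  792
Fifth differences: 120  120  120
The fifth differences are constant (120).
792 + 120 = 912;  2934 + 912 = 3846;  7970 + 3846 = 11816;  17517 + 11816 = 29333;  32516 + 29333 = 61849
912 + 120 = 1032;  3846 + 1032 = 4878;  11816 + 4878 = 16694;  29333 + 16694 = 46027;  61849 + 46027 = 107876
1032 + 120 = 1152;  4878 + 1152 = 6030;  16694 + 6030 = 22724;  46027 + 22724 = 68751;  107876 + 68751 = 176627
1152 + 120 = 1272;  6030 + 1272 = 7302;  22724 + 7302 = 30026;  68751 + 30026 = 98777;  176627 + 98777 = 275404
1272 + 120 = 1392;  7302 + 1392 = 8694;  30026 + 8694 = 38720;  98777 + 38720 = 137497;  275404 + 137497 = 412901

412901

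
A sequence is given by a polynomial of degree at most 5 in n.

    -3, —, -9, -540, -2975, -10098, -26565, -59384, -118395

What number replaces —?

10

Using the last 7 terms:
Δ: -531, -2435, -7123, -16467, -32819, -59011
Δ²: -1904, -4688, -9344, -16352, -26192
Δ³: -2784, -4656, -7008, -9840
Δ⁴: -1872, -2352, -2832
Δ⁵: -480, -480
Constant fifth difference = -480.
Extend backward: -1872 + 480 = -1392;  -2784 + 1392 = -1392;  -1904 + 1392 = -512;  -531 + 512 = -19;  -9 + 19 = 10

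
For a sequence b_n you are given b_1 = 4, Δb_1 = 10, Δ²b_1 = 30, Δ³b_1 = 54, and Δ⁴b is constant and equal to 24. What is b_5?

464

Build the table forward from the leading diagonal:
D4: 24  24  24  24  24
D3: 54  78  102  126  150
D2: 30  84  162  264  390
D1: 10  40  124  286  550
b: 4  14  54  178  464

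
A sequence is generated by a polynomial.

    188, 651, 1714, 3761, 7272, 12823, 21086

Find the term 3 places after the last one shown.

First differences: 463 , 1063 , 2047 , 3511 , 5551 , 8263
Second differences: 600 , 984 , 1464 , 2040 , 2712
Third differences: 384 , 480 , 576 , 672
Fourth differences: 96 , 96 , 96
The fourth differences are constant (96).
672 + 96 = 768;  2712 + 768 = 3480;  8263 + 3480 = 11743;  21086 + 11743 = 32829
768 + 96 = 864;  3480 + 864 = 4344;  11743 + 4344 = 16087;  32829 + 16087 = 48916
864 + 96 = 960;  4344 + 960 = 5304;  16087 + 5304 = 21391;  48916 + 21391 = 70307

70307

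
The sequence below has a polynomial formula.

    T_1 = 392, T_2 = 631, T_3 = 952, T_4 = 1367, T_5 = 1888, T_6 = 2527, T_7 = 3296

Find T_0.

223

Δ: 239, 321, 415, 521, 639, 769
Δ²: 82, 94, 106, 118, 130
Δ³: 12, 12, 12, 12
The third differences are constant at 12.
Work back: 82 − 12 = 70;  239 − 70 = 169;  392 − 169 = 223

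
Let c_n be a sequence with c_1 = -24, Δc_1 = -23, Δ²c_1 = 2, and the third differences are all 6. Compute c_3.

-68

Build the table forward from the leading diagonal:
Δ³: 6, 6, 6
Δ²: 2, 8, 14
Δ: -23, -21, -13
c: -24, -47, -68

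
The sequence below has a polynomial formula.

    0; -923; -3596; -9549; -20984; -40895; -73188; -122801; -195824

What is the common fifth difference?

First differences: -923, -2673, -5953, -11435, -19911, -32293, -49613, -73023
Second differences: -1750, -3280, -5482, -8476, -12382, -17320, -23410
Third differences: -1530, -2202, -2994, -3906, -4938, -6090
Fourth differences: -672, -792, -912, -1032, -1152
Fifth differences: -120, -120, -120, -120

-120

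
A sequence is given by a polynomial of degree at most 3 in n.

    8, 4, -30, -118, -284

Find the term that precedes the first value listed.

6

Δ: -4  -34  -88  -166
Δ²: -30  -54  -78
Δ³: -24  -24
The third differences are constant at -24.
Work back: -30 + 24 = -6;  -4 + 6 = 2;  8 − 2 = 6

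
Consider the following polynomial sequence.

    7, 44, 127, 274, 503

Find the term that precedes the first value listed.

D1: 37  83  147  229
D2: 46  64  82
D3: 18  18
The third differences are constant at 18.
Work back: 46 − 18 = 28;  37 − 28 = 9;  7 − 9 = -2

-2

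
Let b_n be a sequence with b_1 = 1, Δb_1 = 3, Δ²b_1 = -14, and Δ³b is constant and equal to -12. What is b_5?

Build the table forward from the leading diagonal:
Third differences: -12  -12  -12  -12  -12
Second differences: -14  -26  -38  -50  -62
First differences: 3  -11  -37  -75  -125
b: 1  4  -7  -44  -119

-119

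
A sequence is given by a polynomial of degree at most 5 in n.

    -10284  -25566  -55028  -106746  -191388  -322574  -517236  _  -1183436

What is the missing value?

Using the first 7 terms:
-15282  -29462  -51718  -84642  -131186  -194662
-14180  -22256  -32924  -46544  -63476
-8076  -10668  -13620  -16932
-2592  -2952  -3312
-360  -360
Constant fifth difference = -360.
Extend forward: -3312 − 360 = -3672;  -16932 − 3672 = -20604;  -63476 − 20604 = -84080;  -194662 − 84080 = -278742;  -517236 − 278742 = -795978

-795978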